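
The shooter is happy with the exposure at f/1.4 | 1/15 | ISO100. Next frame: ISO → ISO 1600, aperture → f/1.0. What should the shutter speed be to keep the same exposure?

ISO: 100 → 200 → 400 → 800 → 1600 — 4 stops higher (brighter).
Aperture: f/1.4 → f/1.0 — 1 stop wider (brighter).
Net change so far: 5 stops brighter. Offset with the shutter speed: 1/15 → 1/30 → 1/60 → 1/125 → 1/250 → 1/500.

1/500s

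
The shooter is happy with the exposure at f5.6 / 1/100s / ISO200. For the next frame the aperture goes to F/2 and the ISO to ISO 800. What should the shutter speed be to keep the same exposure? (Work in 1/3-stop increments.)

Aperture: f/5.6 → f/5 → f/4.5 → f/4 → f/3.5 → f/3.2 → f/2.8 → f/2.5 → f/2.2 → f/2 — 3 stops opened up (brighter).
ISO: 200 → 250 → 320 → 400 → 500 → 640 → 800 — 2 stops raised (brighter).
Net change so far: 5 stops brighter. Offset with the shutter speed: 1/100 → 1/125 → 1/160 → 1/200 → 1/250 → 1/320 → 1/400 → 1/500 → 1/640 → 1/800 → 1/1000 → 1/1250 → 1/1600 → 1/2000 → 1/2500 → 1/3200.

1/3200s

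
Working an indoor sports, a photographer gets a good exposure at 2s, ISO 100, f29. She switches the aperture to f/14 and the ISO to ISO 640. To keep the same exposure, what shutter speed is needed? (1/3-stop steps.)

1/13s

Aperture: f/29 → f/25 → f/22 → f/20 → f/18 → f/16 → f/14 — 2 stops larger aperture (brighter).
ISO: 100 → 125 → 160 → 200 → 250 → 320 → 400 → 500 → 640 — 2 2/3 stops raised (brighter).
Net change so far: 4 2/3 stops brighter. Offset with the shutter speed: 2 → 1.6 → 1.3 → 1 → 0.8 → 0.6 → 0.5 → 0.4 → 0.3 → 1/4 → 1/5 → 1/6 → 1/8 → 1/10 → 1/13.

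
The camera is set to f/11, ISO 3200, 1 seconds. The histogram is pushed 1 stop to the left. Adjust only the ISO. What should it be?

Underexposed by 1 stop → need 1 stop brighter.
ISO: 3200 → 6400.

ISO 6400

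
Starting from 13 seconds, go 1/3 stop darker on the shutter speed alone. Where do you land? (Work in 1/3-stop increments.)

Shutter speed: 13 → 10 — 1/3 stop faster (darker).

10 s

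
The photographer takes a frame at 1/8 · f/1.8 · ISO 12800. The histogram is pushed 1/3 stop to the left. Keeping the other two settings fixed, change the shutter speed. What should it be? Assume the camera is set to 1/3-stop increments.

1/6s

Underexposed by 1/3 stop → need 1/3 stop brighter.
Shutter speed: 1/8 → 1/6.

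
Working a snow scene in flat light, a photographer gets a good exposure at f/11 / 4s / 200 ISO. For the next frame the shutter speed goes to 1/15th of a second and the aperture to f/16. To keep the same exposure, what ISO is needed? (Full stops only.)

Shutter speed: 4 → 2 → 1 → 1/2 → 1/4 → 1/8 → 1/15 — 6 stops faster (darker).
Aperture: f/11 → f/16 — 1 stop smaller aperture (darker).
Net change so far: 7 stops darker. Offset with the ISO: 200 → 400 → 800 → 1600 → 3200 → 6400 → 12800 → 25600.

ISO 25600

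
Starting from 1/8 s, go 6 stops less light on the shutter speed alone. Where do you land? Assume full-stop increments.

Shutter speed: 1/8 → 1/15 → 1/30 → 1/60 → 1/125 → 1/250 → 1/500 — 6 stops faster (darker).

1/500s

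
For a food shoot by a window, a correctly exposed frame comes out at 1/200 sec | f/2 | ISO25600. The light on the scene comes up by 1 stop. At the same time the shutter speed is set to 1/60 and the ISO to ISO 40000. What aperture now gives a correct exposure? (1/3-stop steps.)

Scene light: 1 stop brighter.
Shutter speed: 1/200 → 1/160 → 1/125 → 1/100 → 1/80 → 1/60 — 1 2/3 stops longer (brighter).
ISO: 25600 → 32000 → 40000 — 2/3 stop raised (brighter).
Net so far: 3 1/3 stops brighter. Aperture: f/2 → f/2.2 → f/2.5 → f/2.8 → f/3.2 → f/3.5 → f/4 → f/4.5 → f/5 → f/5.6 → f/6.3.

f/6.3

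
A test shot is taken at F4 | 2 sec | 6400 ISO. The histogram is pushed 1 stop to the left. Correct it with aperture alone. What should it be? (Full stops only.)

f/2.8

Underexposed by 1 stop → need 1 stop brighter.
Aperture: f/4 → f/2.8.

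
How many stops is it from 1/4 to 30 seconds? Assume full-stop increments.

7 stops

1/4 → 1/2 → 1 → 2 → 4 → 8 → 15 → 30 — count the steps: 7 stops.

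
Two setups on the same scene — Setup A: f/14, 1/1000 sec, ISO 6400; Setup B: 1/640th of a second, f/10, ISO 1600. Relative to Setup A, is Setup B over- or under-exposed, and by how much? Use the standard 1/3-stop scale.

1/3 stop darker

Aperture: f/14 → f/13 → f/11 → f/10 — 1 stop wider (brighter).
Shutter speed: 1/1000 → 1/800 → 1/640 — 2/3 stop slower (brighter).
ISO: 6400 → 5000 → 4000 → 3200 → 2500 → 2000 → 1600 — 2 stops lower (darker).
Net: +1 +2/3 −2 = −1/3 stops.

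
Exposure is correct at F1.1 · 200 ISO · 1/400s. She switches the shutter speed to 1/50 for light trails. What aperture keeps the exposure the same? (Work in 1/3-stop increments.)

f/3.2

Shutter speed: 1/400 → 1/320 → 1/250 → 1/200 → 1/160 → 1/125 → 1/100 → 1/80 → 1/60 → 1/50 — 3 stops longer (brighter).
Need 3 stops darker from the aperture: f/1.1 → f/1.2 → f/1.4 → f/1.6 → f/1.8 → f/2 → f/2.2 → f/2.5 → f/2.8 → f/3.2.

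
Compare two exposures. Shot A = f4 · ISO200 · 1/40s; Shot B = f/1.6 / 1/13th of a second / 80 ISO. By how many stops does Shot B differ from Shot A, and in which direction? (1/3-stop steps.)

Aperture: f/4 → f/3.5 → f/3.2 → f/2.8 → f/2.5 → f/2.2 → f/2 → f/1.8 → f/1.6 — 2 2/3 stops wider (brighter).
Shutter speed: 1/40 → 1/30 → 1/25 → 1/20 → 1/15 → 1/13 — 1 2/3 stops longer (brighter).
ISO: 200 → 160 → 125 → 100 → 80 — 1 1/3 stops dropped (darker).
Net: +2 2/3 +1 2/3 −1 1/3 = +3 stops.

3 stops brighter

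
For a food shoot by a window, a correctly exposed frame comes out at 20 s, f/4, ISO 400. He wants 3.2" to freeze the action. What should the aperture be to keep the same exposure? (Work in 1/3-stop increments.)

Shutter speed: 20 → 15 → 13 → 10 → 8 → 6 → 5 → 4 → 3.2 — 2 2/3 stops faster (darker).
Need 2 2/3 stops brighter from the aperture: f/4 → f/3.5 → f/3.2 → f/2.8 → f/2.5 → f/2.2 → f/2 → f/1.8 → f/1.6.

f/1.6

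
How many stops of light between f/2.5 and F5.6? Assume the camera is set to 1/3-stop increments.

2 1/3 stops

f/2.5 → f/2.8 → f/3.2 → f/3.5 → f/4 → f/4.5 → f/5 → f/5.6 — count the steps: 7 third-stops = 2 1/3 stops.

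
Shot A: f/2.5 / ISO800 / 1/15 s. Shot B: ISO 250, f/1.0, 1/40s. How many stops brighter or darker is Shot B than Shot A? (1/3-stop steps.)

1/3 stop darker

Aperture: f/2.5 → f/2.2 → f/2 → f/1.8 → f/1.6 → f/1.4 → f/1.2 → f/1.1 → f/1.0 — 2 2/3 stops opened up (brighter).
Shutter speed: 1/15 → 1/20 → 1/25 → 1/30 → 1/40 — 1 1/3 stops faster (darker).
ISO: 800 → 640 → 500 → 400 → 320 → 250 — 1 2/3 stops lower (darker).
Net: +2 2/3 −1 1/3 −1 2/3 = −1/3 stops.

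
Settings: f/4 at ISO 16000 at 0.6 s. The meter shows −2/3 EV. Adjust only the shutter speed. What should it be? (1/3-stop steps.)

1 s

Underexposed by 2/3 stop → need 2/3 stop brighter.
Shutter speed: 0.6 → 0.8 → 1.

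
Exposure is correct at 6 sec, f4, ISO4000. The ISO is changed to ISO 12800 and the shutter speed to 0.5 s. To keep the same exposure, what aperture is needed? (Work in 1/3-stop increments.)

f/2

ISO: 4000 → 5000 → 6400 → 8000 → 10000 → 12800 — 1 2/3 stops raised (brighter).
Shutter speed: 6 → 5 → 4 → 3.2 → 2.5 → 2 → 1.6 → 1.3 → 1 → 0.8 → 0.6 → 0.5 — 3 2/3 stops shorter (darker).
Net change so far: 2 stops darker. Offset with the aperture: f/4 → f/3.5 → f/3.2 → f/2.8 → f/2.5 → f/2.2 → f/2.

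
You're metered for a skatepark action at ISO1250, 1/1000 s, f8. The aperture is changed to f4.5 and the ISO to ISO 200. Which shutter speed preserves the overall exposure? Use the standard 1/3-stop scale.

1/500s

Aperture: f/8 → f/7.1 → f/6.3 → f/5.6 → f/5 → f/4.5 — 1 2/3 stops wider (brighter).
ISO: 1250 → 1000 → 800 → 640 → 500 → 400 → 320 → 250 → 200 — 2 2/3 stops lower (darker).
Net change so far: 1 stop darker. Offset with the shutter speed: 1/1000 → 1/800 → 1/640 → 1/500.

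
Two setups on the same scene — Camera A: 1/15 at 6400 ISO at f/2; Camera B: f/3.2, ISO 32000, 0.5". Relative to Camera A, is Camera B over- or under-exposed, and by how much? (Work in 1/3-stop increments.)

4 stops brighter

Aperture: f/2 → f/2.2 → f/2.5 → f/2.8 → f/3.2 — 1 1/3 stops smaller aperture (darker).
Shutter speed: 1/15 → 1/13 → 1/10 → 1/8 → 1/6 → 1/5 → 1/4 → 0.3 → 0.4 → 0.5 — 3 stops slower (brighter).
ISO: 6400 → 8000 → 10000 → 12800 → 16000 → 20000 → 25600 → 32000 — 2 1/3 stops raised (brighter).
Net: −1 1/3 +3 +2 1/3 = +4 stops.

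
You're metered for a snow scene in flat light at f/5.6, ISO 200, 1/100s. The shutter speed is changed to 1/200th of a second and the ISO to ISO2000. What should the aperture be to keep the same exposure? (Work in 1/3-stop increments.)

f/13

Shutter speed: 1/100 → 1/125 → 1/160 → 1/200 — 1 stop faster (darker).
ISO: 200 → 250 → 320 → 400 → 500 → 640 → 800 → 1000 → 1250 → 1600 → 2000 — 3 1/3 stops higher (brighter).
Net change so far: 2 1/3 stops brighter. Offset with the aperture: f/5.6 → f/6.3 → f/7.1 → f/8 → f/9 → f/10 → f/11 → f/13.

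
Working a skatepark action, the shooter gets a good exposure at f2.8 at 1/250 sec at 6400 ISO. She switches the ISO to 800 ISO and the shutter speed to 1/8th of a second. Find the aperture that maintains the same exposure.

f/5.6

ISO: 6400 → 3200 → 1600 → 800 — 3 stops dropped (darker).
Shutter speed: 1/250 → 1/125 → 1/60 → 1/30 → 1/15 → 1/8 — 5 stops longer (brighter).
Net change so far: 2 stops brighter. Offset with the aperture: f/2.8 → f/4 → f/5.6.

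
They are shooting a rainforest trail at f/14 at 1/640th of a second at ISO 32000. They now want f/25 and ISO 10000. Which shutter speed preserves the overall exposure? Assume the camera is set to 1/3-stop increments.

Aperture: f/14 → f/16 → f/18 → f/20 → f/22 → f/25 — 1 2/3 stops smaller aperture (darker).
ISO: 32000 → 25600 → 20000 → 16000 → 12800 → 10000 — 1 2/3 stops dropped (darker).
Net change so far: 3 1/3 stops darker. Offset with the shutter speed: 1/640 → 1/500 → 1/400 → 1/320 → 1/250 → 1/200 → 1/160 → 1/125 → 1/100 → 1/80 → 1/60.

1/60s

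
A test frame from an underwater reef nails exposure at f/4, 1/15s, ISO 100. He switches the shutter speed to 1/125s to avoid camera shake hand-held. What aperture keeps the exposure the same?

f/1.4

Shutter speed: 1/15 → 1/30 → 1/60 → 1/125 — 3 stops shorter (darker).
Need 3 stops brighter from the aperture: f/4 → f/2.8 → f/2 → f/1.4.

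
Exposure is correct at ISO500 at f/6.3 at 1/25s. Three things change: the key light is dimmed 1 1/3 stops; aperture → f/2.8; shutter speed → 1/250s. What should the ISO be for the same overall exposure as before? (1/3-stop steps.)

ISO 2500

Scene light: 1 1/3 stops darker.
Aperture: f/6.3 → f/5.6 → f/5 → f/4.5 → f/4 → f/3.5 → f/3.2 → f/2.8 — 2 1/3 stops opened up (brighter).
Shutter speed: 1/25 → 1/30 → 1/40 → 1/50 → 1/60 → 1/80 → 1/100 → 1/125 → 1/160 → 1/200 → 1/250 — 3 1/3 stops faster (darker).
Net so far: 2 1/3 stops darker. ISO: 500 → 640 → 800 → 1000 → 1250 → 1600 → 2000 → 2500.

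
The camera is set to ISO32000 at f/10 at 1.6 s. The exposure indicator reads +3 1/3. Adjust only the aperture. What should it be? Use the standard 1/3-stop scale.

Overexposed by 3 1/3 stops → need 3 1/3 stops darker.
Aperture: f/10 → f/11 → f/13 → f/14 → f/16 → f/18 → f/20 → f/22 → f/25 → f/29 → f/32.

f/32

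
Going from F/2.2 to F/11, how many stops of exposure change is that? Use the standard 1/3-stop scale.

f/2.2 → f/2.5 → f/2.8 → f/3.2 → f/3.5 → f/4 → f/4.5 → f/5 → f/5.6 → f/6.3 → f/7.1 → f/8 → f/9 → f/10 → f/11 — count the steps: 14 third-stops = 4 2/3 stops.

4 2/3 stops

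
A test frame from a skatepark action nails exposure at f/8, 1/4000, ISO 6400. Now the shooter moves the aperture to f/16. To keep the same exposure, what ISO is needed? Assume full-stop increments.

ISO 25600

Aperture: f/8 → f/11 → f/16 — 2 stops smaller aperture (darker).
Need 2 stops brighter from the ISO: 6400 → 12800 → 25600.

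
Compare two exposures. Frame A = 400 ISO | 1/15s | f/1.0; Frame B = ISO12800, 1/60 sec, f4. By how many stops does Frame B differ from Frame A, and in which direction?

Aperture: f/1.0 → f/1.4 → f/2 → f/2.8 → f/4 — 4 stops stopped down (darker).
Shutter speed: 1/15 → 1/30 → 1/60 — 2 stops faster (darker).
ISO: 400 → 800 → 1600 → 3200 → 6400 → 12800 — 5 stops higher (brighter).
Net: −4 −2 +5 = −1 stop.

1 stop darker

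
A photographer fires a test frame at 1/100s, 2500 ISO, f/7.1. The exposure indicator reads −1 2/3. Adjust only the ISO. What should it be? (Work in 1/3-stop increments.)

ISO 8000

Underexposed by 1 2/3 stops → need 1 2/3 stops brighter.
ISO: 2500 → 3200 → 4000 → 5000 → 6400 → 8000.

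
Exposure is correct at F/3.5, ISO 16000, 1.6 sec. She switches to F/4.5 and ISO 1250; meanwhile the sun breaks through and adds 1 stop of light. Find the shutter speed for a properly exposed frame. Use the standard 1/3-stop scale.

Scene light: 1 stop brighter.
Aperture: f/3.5 → f/4 → f/4.5 — 2/3 stop stopped down (darker).
ISO: 16000 → 12800 → 10000 → 8000 → 6400 → 5000 → 4000 → 3200 → 2500 → 2000 → 1600 → 1250 — 3 2/3 stops lower (darker).
Net so far: 3 1/3 stops darker. Shutter speed: 1.6 → 2 → 2.5 → 3.2 → 4 → 5 → 6 → 8 → 10 → 13 → 15.

15 s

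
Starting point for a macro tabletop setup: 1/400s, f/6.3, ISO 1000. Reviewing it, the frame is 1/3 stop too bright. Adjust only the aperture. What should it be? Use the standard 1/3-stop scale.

f/7.1

Overexposed by 1/3 stop → need 1/3 stop darker.
Aperture: f/6.3 → f/7.1.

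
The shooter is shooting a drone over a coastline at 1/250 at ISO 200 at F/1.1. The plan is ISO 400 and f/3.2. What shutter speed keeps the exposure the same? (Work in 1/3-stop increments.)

1/60s

ISO: 200 → 250 → 320 → 400 — 1 stop higher (brighter).
Aperture: f/1.1 → f/1.2 → f/1.4 → f/1.6 → f/1.8 → f/2 → f/2.2 → f/2.5 → f/2.8 → f/3.2 — 3 stops smaller aperture (darker).
Net change so far: 2 stops darker. Offset with the shutter speed: 1/250 → 1/200 → 1/160 → 1/125 → 1/100 → 1/80 → 1/60.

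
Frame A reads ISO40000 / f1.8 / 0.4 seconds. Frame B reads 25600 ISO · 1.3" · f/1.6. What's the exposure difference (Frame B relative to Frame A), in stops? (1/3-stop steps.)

Aperture: f/1.8 → f/1.6 — 1/3 stop larger aperture (brighter).
Shutter speed: 0.4 → 0.5 → 0.6 → 0.8 → 1 → 1.3 — 1 2/3 stops longer (brighter).
ISO: 40000 → 32000 → 25600 — 2/3 stop dropped (darker).
Net: +1/3 +1 2/3 −2/3 = +1 1/3 stops.

1 1/3 stops brighter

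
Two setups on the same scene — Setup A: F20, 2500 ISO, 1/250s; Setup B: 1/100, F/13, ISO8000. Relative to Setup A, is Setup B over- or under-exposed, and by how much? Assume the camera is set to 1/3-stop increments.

Aperture: f/20 → f/18 → f/16 → f/14 → f/13 — 1 1/3 stops opened up (brighter).
Shutter speed: 1/250 → 1/200 → 1/160 → 1/125 → 1/100 — 1 1/3 stops longer (brighter).
ISO: 2500 → 3200 → 4000 → 5000 → 6400 → 8000 — 1 2/3 stops higher (brighter).
Net: +1 1/3 +1 1/3 +1 2/3 = +4 1/3 stops.

4 1/3 stops brighter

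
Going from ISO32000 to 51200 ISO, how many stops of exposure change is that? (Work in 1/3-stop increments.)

32000 → 40000 → 51200 — count the steps: 2 third-stops = 2/3 stop.

2/3 stop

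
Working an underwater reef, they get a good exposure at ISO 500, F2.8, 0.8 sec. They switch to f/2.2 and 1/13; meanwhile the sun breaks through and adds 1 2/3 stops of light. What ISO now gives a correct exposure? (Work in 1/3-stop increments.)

Scene light: 1 2/3 stops brighter.
Aperture: f/2.8 → f/2.5 → f/2.2 — 2/3 stop opened up (brighter).
Shutter speed: 0.8 → 0.6 → 0.5 → 0.4 → 0.3 → 1/4 → 1/5 → 1/6 → 1/8 → 1/10 → 1/13 — 3 1/3 stops shorter (darker).
Net so far: 1 stop darker. ISO: 500 → 640 → 800 → 1000.

ISO 1000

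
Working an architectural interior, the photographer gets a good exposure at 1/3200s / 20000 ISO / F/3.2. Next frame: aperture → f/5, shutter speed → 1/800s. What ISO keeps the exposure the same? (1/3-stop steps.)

ISO 12800

Aperture: f/3.2 → f/3.5 → f/4 → f/4.5 → f/5 — 1 1/3 stops smaller aperture (darker).
Shutter speed: 1/3200 → 1/2500 → 1/2000 → 1/1600 → 1/1250 → 1/1000 → 1/800 — 2 stops slower (brighter).
Net change so far: 2/3 stop brighter. Offset with the ISO: 20000 → 16000 → 12800.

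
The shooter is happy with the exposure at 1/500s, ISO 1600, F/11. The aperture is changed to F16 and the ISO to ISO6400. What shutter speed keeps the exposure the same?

1/1000s

Aperture: f/11 → f/16 — 1 stop stopped down (darker).
ISO: 1600 → 3200 → 6400 — 2 stops raised (brighter).
Net change so far: 1 stop brighter. Offset with the shutter speed: 1/500 → 1/1000.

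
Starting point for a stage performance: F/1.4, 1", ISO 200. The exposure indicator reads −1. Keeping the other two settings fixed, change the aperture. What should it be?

Underexposed by 1 stop → need 1 stop brighter.
Aperture: f/1.4 → f/1.0.

f/1.0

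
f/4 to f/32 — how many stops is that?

f/4 → f/5.6 → f/8 → f/11 → f/16 → f/22 → f/32 — count the steps: 6 stops.

6 stops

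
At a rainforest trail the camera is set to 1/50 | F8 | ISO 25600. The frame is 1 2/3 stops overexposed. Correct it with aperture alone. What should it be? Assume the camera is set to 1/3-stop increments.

Overexposed by 1 2/3 stops → need 1 2/3 stops darker.
Aperture: f/8 → f/9 → f/10 → f/11 → f/13 → f/14.

f/14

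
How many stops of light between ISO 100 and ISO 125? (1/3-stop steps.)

100 → 125 — count the steps: 1 third-stops = 1/3 stop.

1/3 stop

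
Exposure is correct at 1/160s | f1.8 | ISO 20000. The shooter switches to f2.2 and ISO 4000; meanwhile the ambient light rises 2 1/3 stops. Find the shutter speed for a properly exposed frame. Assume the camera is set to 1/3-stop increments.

Scene light: 2 1/3 stops brighter.
Aperture: f/1.8 → f/2 → f/2.2 — 2/3 stop narrower (darker).
ISO: 20000 → 16000 → 12800 → 10000 → 8000 → 6400 → 5000 → 4000 — 2 1/3 stops dropped (darker).
Net so far: 2/3 stop darker. Shutter speed: 1/160 → 1/125 → 1/100.

1/100s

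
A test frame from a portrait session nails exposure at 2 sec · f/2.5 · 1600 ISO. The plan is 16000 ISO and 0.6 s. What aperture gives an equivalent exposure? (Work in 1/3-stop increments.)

ISO: 1600 → 2000 → 2500 → 3200 → 4000 → 5000 → 6400 → 8000 → 10000 → 12800 → 16000 — 3 1/3 stops raised (brighter).
Shutter speed: 2 → 1.6 → 1.3 → 1 → 0.8 → 0.6 — 1 2/3 stops shorter (darker).
Net change so far: 1 2/3 stops brighter. Offset with the aperture: f/2.5 → f/2.8 → f/3.2 → f/3.5 → f/4 → f/4.5.

f/4.5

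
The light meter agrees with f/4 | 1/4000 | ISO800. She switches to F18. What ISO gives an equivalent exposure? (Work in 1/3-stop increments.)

Aperture: f/4 → f/4.5 → f/5 → f/5.6 → f/6.3 → f/7.1 → f/8 → f/9 → f/10 → f/11 → f/13 → f/14 → f/16 → f/18 — 4 1/3 stops smaller aperture (darker).
Need 4 1/3 stops brighter from the ISO: 800 → 1000 → 1250 → 1600 → 2000 → 2500 → 3200 → 4000 → 5000 → 6400 → 8000 → 10000 → 12800 → 16000.

ISO 16000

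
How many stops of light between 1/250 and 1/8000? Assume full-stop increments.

5 stops

1/250 → 1/500 → 1/1000 → 1/2000 → 1/4000 → 1/8000 — count the steps: 5 stops.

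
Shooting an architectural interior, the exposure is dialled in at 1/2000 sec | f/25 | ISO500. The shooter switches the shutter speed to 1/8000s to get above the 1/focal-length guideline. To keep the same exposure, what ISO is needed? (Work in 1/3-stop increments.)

Shutter speed: 1/2000 → 1/2500 → 1/3200 → 1/4000 → 1/5000 → 1/6400 → 1/8000 — 2 stops shorter (darker).
Need 2 stops brighter from the ISO: 500 → 640 → 800 → 1000 → 1250 → 1600 → 2000.

ISO 2000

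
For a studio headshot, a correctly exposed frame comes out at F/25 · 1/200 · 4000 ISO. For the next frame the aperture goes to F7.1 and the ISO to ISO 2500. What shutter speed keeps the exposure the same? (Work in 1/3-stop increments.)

Aperture: f/25 → f/22 → f/20 → f/18 → f/16 → f/14 → f/13 → f/11 → f/10 → f/9 → f/8 → f/7.1 — 3 2/3 stops opened up (brighter).
ISO: 4000 → 3200 → 2500 — 2/3 stop lower (darker).
Net change so far: 3 stops brighter. Offset with the shutter speed: 1/200 → 1/250 → 1/320 → 1/400 → 1/500 → 1/640 → 1/800 → 1/1000 → 1/1250 → 1/1600.

1/1600s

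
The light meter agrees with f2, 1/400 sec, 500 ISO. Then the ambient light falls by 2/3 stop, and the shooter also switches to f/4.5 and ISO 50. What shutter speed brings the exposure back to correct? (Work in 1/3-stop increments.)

Scene light: 2/3 stop darker.
Aperture: f/2 → f/2.2 → f/2.5 → f/2.8 → f/3.2 → f/3.5 → f/4 → f/4.5 — 2 1/3 stops smaller aperture (darker).
ISO: 500 → 400 → 320 → 250 → 200 → 160 → 125 → 100 → 80 → 64 → 50 — 3 1/3 stops lower (darker).
Net so far: 6 1/3 stops darker. Shutter speed: 1/400 → 1/320 → 1/250 → 1/200 → 1/160 → 1/125 → 1/100 → 1/80 → 1/60 → 1/50 → 1/40 → 1/30 → 1/25 → 1/20 → 1/15 → 1/13 → 1/10 → 1/8 → 1/6 → 1/5.

1/5s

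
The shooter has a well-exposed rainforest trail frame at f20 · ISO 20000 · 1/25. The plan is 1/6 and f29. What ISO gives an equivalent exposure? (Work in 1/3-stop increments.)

Shutter speed: 1/25 → 1/20 → 1/15 → 1/13 → 1/10 → 1/8 → 1/6 — 2 stops longer (brighter).
Aperture: f/20 → f/22 → f/25 → f/29 — 1 stop stopped down (darker).
Net change so far: 1 stop brighter. Offset with the ISO: 20000 → 16000 → 12800 → 10000.

ISO 10000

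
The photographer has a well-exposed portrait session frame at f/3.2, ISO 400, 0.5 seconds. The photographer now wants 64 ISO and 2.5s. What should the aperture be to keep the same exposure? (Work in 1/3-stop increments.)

f/2.8

ISO: 400 → 320 → 250 → 200 → 160 → 125 → 100 → 80 → 64 — 2 2/3 stops dropped (darker).
Shutter speed: 0.5 → 0.6 → 0.8 → 1 → 1.3 → 1.6 → 2 → 2.5 — 2 1/3 stops slower (brighter).
Net change so far: 1/3 stop darker. Offset with the aperture: f/3.2 → f/2.8.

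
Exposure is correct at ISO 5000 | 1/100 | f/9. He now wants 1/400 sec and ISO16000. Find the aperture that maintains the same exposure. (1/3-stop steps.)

Shutter speed: 1/100 → 1/125 → 1/160 → 1/200 → 1/250 → 1/320 → 1/400 — 2 stops shorter (darker).
ISO: 5000 → 6400 → 8000 → 10000 → 12800 → 16000 — 1 2/3 stops higher (brighter).
Net change so far: 1/3 stop darker. Offset with the aperture: f/9 → f/8.

f/8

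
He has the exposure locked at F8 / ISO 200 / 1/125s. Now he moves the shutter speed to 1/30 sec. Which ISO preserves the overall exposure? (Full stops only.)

Shutter speed: 1/125 → 1/60 → 1/30 — 2 stops longer (brighter).
Need 2 stops darker from the ISO: 200 → 100 → 50.

ISO 50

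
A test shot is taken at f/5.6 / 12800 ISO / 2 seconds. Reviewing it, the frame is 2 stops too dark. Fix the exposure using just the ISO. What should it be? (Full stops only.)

ISO 51200

Underexposed by 2 stops → need 2 stops brighter.
ISO: 12800 → 25600 → 51200.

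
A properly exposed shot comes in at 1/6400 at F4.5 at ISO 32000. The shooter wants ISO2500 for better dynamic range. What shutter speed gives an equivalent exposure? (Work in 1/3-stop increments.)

ISO: 32000 → 25600 → 20000 → 16000 → 12800 → 10000 → 8000 → 6400 → 5000 → 4000 → 3200 → 2500 — 3 2/3 stops lower (darker).
Need 3 2/3 stops brighter from the shutter speed: 1/6400 → 1/5000 → 1/4000 → 1/3200 → 1/2500 → 1/2000 → 1/1600 → 1/1250 → 1/1000 → 1/800 → 1/640 → 1/500.

1/500s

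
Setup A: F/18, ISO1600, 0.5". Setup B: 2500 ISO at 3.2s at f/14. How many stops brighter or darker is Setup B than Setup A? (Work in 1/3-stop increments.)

Aperture: f/18 → f/16 → f/14 — 2/3 stop larger aperture (brighter).
Shutter speed: 0.5 → 0.6 → 0.8 → 1 → 1.3 → 1.6 → 2 → 2.5 → 3.2 — 2 2/3 stops longer (brighter).
ISO: 1600 → 2000 → 2500 — 2/3 stop higher (brighter).
Net: +2/3 +2 2/3 +2/3 = +4 stops.

4 stops brighter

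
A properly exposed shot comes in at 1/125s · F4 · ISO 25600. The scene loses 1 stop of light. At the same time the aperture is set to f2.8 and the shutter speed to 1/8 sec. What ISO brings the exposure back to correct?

ISO 1600

Scene light: 1 stop darker.
Aperture: f/4 → f/2.8 — 1 stop wider (brighter).
Shutter speed: 1/125 → 1/60 → 1/30 → 1/15 → 1/8 — 4 stops slower (brighter).
Net so far: 4 stops brighter. ISO: 25600 → 12800 → 6400 → 3200 → 1600.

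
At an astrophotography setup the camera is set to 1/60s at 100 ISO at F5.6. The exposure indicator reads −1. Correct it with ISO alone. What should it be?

Underexposed by 1 stop → need 1 stop brighter.
ISO: 100 → 200.

ISO 200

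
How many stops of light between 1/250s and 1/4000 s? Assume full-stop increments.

4 stops

1/250 → 1/500 → 1/1000 → 1/2000 → 1/4000 — count the steps: 4 stops.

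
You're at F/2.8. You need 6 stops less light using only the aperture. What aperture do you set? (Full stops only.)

f/22

Aperture: f/2.8 → f/4 → f/5.6 → f/8 → f/11 → f/16 → f/22 — 6 stops smaller aperture (darker).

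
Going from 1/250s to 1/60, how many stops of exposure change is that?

2 stops

1/250 → 1/125 → 1/60 — count the steps: 2 stops.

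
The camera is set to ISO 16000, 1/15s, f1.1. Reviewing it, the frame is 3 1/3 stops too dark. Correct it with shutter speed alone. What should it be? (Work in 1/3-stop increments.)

0.6 s

Underexposed by 3 1/3 stops → need 3 1/3 stops brighter.
Shutter speed: 1/15 → 1/13 → 1/10 → 1/8 → 1/6 → 1/5 → 1/4 → 0.3 → 0.4 → 0.5 → 0.6.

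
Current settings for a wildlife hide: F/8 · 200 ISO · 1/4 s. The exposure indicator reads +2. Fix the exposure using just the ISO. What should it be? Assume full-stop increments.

ISO 50

Overexposed by 2 stops → need 2 stops darker.
ISO: 200 → 100 → 50.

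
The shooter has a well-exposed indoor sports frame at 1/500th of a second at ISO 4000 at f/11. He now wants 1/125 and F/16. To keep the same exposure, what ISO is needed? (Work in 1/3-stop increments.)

Shutter speed: 1/500 → 1/400 → 1/320 → 1/250 → 1/200 → 1/160 → 1/125 — 2 stops longer (brighter).
Aperture: f/11 → f/13 → f/14 → f/16 — 1 stop stopped down (darker).
Net change so far: 1 stop brighter. Offset with the ISO: 4000 → 3200 → 2500 → 2000.

ISO 2000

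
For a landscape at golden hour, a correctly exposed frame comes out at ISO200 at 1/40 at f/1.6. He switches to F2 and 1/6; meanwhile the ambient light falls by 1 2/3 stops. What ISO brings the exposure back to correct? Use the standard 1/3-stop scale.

Scene light: 1 2/3 stops darker.
Aperture: f/1.6 → f/1.8 → f/2 — 2/3 stop narrower (darker).
Shutter speed: 1/40 → 1/30 → 1/25 → 1/20 → 1/15 → 1/13 → 1/10 → 1/8 → 1/6 — 2 2/3 stops slower (brighter).
Net so far: 1/3 stop brighter. ISO: 200 → 160.

ISO 160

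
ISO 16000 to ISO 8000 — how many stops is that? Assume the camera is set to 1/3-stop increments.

1 stop

16000 → 12800 → 10000 → 8000 — count the steps: 3 third-stops = 1 stop.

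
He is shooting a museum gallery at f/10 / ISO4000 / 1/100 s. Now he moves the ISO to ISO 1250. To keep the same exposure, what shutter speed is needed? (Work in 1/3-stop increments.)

ISO: 4000 → 3200 → 2500 → 2000 → 1600 → 1250 — 1 2/3 stops lower (darker).
Need 1 2/3 stops brighter from the shutter speed: 1/100 → 1/80 → 1/60 → 1/50 → 1/40 → 1/30.

1/30s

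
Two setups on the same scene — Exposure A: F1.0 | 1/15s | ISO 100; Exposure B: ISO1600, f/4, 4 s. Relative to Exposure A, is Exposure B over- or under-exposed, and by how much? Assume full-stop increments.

Aperture: f/1.0 → f/1.4 → f/2 → f/2.8 → f/4 — 4 stops narrower (darker).
Shutter speed: 1/15 → 1/8 → 1/4 → 1/2 → 1 → 2 → 4 — 6 stops slower (brighter).
ISO: 100 → 200 → 400 → 800 → 1600 — 4 stops raised (brighter).
Net: −4 +6 +4 = +6 stops.

6 stops brighter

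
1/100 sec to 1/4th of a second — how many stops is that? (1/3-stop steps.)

1/100 → 1/80 → 1/60 → 1/50 → 1/40 → 1/30 → 1/25 → 1/20 → 1/15 → 1/13 → 1/10 → 1/8 → 1/6 → 1/5 → 1/4 — count the steps: 14 third-stops = 4 2/3 stops.

4 2/3 stops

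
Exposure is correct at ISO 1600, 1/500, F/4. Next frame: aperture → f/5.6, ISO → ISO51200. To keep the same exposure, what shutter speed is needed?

1/8000s

Aperture: f/4 → f/5.6 — 1 stop stopped down (darker).
ISO: 1600 → 3200 → 6400 → 12800 → 25600 → 51200 — 5 stops higher (brighter).
Net change so far: 4 stops brighter. Offset with the shutter speed: 1/500 → 1/1000 → 1/2000 → 1/4000 → 1/8000.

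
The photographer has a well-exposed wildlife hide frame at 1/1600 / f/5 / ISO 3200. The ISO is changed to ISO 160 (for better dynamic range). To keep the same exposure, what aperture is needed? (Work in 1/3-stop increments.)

ISO: 3200 → 2500 → 2000 → 1600 → 1250 → 1000 → 800 → 640 → 500 → 400 → 320 → 250 → 200 → 160 — 4 1/3 stops lower (darker).
Need 4 1/3 stops brighter from the aperture: f/5 → f/4.5 → f/4 → f/3.5 → f/3.2 → f/2.8 → f/2.5 → f/2.2 → f/2 → f/1.8 → f/1.6 → f/1.4 → f/1.2 → f/1.1.

f/1.1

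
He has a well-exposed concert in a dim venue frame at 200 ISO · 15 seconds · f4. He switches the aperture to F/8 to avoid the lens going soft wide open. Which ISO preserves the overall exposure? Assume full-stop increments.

Aperture: f/4 → f/5.6 → f/8 — 2 stops smaller aperture (darker).
Need 2 stops brighter from the ISO: 200 → 400 → 800.

ISO 800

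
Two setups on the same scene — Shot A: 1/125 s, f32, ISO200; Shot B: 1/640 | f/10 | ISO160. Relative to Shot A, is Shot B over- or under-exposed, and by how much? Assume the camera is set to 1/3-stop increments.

2/3 stop brighter

Aperture: f/32 → f/29 → f/25 → f/22 → f/20 → f/18 → f/16 → f/14 → f/13 → f/11 → f/10 — 3 1/3 stops wider (brighter).
Shutter speed: 1/125 → 1/160 → 1/200 → 1/250 → 1/320 → 1/400 → 1/500 → 1/640 — 2 1/3 stops shorter (darker).
ISO: 200 → 160 — 1/3 stop dropped (darker).
Net: +3 1/3 −2 1/3 −1/3 = +2/3 stops.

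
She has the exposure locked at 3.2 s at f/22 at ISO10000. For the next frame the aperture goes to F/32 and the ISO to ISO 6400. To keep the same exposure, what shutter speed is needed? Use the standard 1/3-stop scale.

Aperture: f/22 → f/25 → f/29 → f/32 — 1 stop narrower (darker).
ISO: 10000 → 8000 → 6400 — 2/3 stop dropped (darker).
Net change so far: 1 2/3 stops darker. Offset with the shutter speed: 3.2 → 4 → 5 → 6 → 8 → 10.

10 s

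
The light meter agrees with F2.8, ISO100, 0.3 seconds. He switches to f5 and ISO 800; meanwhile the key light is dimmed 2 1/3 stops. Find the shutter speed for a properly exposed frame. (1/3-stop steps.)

Scene light: 2 1/3 stops darker.
Aperture: f/2.8 → f/3.2 → f/3.5 → f/4 → f/4.5 → f/5 — 1 2/3 stops narrower (darker).
ISO: 100 → 125 → 160 → 200 → 250 → 320 → 400 → 500 → 640 → 800 — 3 stops raised (brighter).
Net so far: 1 stop darker. Shutter speed: 0.3 → 0.4 → 0.5 → 0.6.

0.6 s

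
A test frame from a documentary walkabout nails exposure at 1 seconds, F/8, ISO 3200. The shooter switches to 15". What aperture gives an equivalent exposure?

Shutter speed: 1 → 2 → 4 → 8 → 15 — 4 stops slower (brighter).
Need 4 stops darker from the aperture: f/8 → f/11 → f/16 → f/22 → f/32.

f/32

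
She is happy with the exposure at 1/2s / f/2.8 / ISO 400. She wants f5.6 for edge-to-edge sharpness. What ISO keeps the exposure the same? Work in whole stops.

Aperture: f/2.8 → f/4 → f/5.6 — 2 stops narrower (darker).
Need 2 stops brighter from the ISO: 400 → 800 → 1600.

ISO 1600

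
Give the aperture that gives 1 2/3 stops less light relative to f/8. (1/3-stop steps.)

Aperture: f/8 → f/9 → f/10 → f/11 → f/13 → f/14 — 1 2/3 stops narrower (darker).

f/14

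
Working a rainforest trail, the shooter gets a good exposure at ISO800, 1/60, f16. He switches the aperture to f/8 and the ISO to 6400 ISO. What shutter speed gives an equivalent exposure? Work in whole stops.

Aperture: f/16 → f/11 → f/8 — 2 stops larger aperture (brighter).
ISO: 800 → 1600 → 3200 → 6400 — 3 stops higher (brighter).
Net change so far: 5 stops brighter. Offset with the shutter speed: 1/60 → 1/125 → 1/250 → 1/500 → 1/1000 → 1/2000.

1/2000s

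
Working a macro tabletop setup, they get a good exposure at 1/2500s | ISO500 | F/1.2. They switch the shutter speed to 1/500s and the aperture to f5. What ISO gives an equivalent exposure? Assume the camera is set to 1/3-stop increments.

Shutter speed: 1/2500 → 1/2000 → 1/1600 → 1/1250 → 1/1000 → 1/800 → 1/640 → 1/500 — 2 1/3 stops slower (brighter).
Aperture: f/1.2 → f/1.4 → f/1.6 → f/1.8 → f/2 → f/2.2 → f/2.5 → f/2.8 → f/3.2 → f/3.5 → f/4 → f/4.5 → f/5 — 4 stops stopped down (darker).
Net change so far: 1 2/3 stops darker. Offset with the ISO: 500 → 640 → 800 → 1000 → 1250 → 1600.

ISO 1600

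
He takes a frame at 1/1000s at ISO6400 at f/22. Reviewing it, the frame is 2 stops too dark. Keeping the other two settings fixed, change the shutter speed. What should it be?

Underexposed by 2 stops → need 2 stops brighter.
Shutter speed: 1/1000 → 1/500 → 1/250.

1/250s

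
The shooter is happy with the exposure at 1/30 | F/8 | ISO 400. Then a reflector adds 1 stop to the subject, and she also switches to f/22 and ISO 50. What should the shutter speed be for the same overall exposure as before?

Scene light: 1 stop brighter.
Aperture: f/8 → f/11 → f/16 → f/22 — 3 stops smaller aperture (darker).
ISO: 400 → 200 → 100 → 50 — 3 stops dropped (darker).
Net so far: 5 stops darker. Shutter speed: 1/30 → 1/15 → 1/8 → 1/4 → 1/2 → 1.

1 s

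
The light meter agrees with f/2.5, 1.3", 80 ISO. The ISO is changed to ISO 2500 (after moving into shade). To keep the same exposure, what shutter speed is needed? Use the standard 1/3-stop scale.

1/25s

ISO: 80 → 100 → 125 → 160 → 200 → 250 → 320 → 400 → 500 → 640 → 800 → 1000 → 1250 → 1600 → 2000 → 2500 — 5 stops higher (brighter).
Need 5 stops darker from the shutter speed: 1.3 → 1 → 0.8 → 0.6 → 0.5 → 0.4 → 0.3 → 1/4 → 1/5 → 1/6 → 1/8 → 1/10 → 1/13 → 1/15 → 1/20 → 1/25.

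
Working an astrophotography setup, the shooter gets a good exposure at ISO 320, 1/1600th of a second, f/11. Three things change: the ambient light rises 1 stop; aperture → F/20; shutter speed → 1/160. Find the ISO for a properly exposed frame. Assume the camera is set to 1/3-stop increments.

Scene light: 1 stop brighter.
Aperture: f/11 → f/13 → f/14 → f/16 → f/18 → f/20 — 1 2/3 stops stopped down (darker).
Shutter speed: 1/1600 → 1/1250 → 1/1000 → 1/800 → 1/640 → 1/500 → 1/400 → 1/320 → 1/250 → 1/200 → 1/160 — 3 1/3 stops slower (brighter).
Net so far: 2 2/3 stops brighter. ISO: 320 → 250 → 200 → 160 → 125 → 100 → 80 → 64 → 50.

ISO 50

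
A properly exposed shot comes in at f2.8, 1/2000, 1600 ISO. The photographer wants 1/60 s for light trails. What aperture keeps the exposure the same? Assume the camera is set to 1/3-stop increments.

f/16

Shutter speed: 1/2000 → 1/1600 → 1/1250 → 1/1000 → 1/800 → 1/640 → 1/500 → 1/400 → 1/320 → 1/250 → 1/200 → 1/160 → 1/125 → 1/100 → 1/80 → 1/60 — 5 stops longer (brighter).
Need 5 stops darker from the aperture: f/2.8 → f/3.2 → f/3.5 → f/4 → f/4.5 → f/5 → f/5.6 → f/6.3 → f/7.1 → f/8 → f/9 → f/10 → f/11 → f/13 → f/14 → f/16.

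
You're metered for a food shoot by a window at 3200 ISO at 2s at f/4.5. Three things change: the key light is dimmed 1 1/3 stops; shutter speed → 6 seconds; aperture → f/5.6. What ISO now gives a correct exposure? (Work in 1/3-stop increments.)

Scene light: 1 1/3 stops darker.
Shutter speed: 2 → 2.5 → 3.2 → 4 → 5 → 6 — 1 2/3 stops slower (brighter).
Aperture: f/4.5 → f/5 → f/5.6 — 2/3 stop stopped down (darker).
Net so far: 1/3 stop darker. ISO: 3200 → 4000.

ISO 4000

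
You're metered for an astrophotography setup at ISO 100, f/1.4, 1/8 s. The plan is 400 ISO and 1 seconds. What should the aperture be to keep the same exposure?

ISO: 100 → 200 → 400 — 2 stops higher (brighter).
Shutter speed: 1/8 → 1/4 → 1/2 → 1 — 3 stops slower (brighter).
Net change so far: 5 stops brighter. Offset with the aperture: f/1.4 → f/2 → f/2.8 → f/4 → f/5.6 → f/8.

f/8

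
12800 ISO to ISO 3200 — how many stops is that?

2 stops

12800 → 6400 → 3200 — count the steps: 2 stops.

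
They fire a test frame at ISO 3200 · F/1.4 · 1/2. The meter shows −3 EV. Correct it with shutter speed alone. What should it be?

4 s

Underexposed by 3 stops → need 3 stops brighter.
Shutter speed: 1/2 → 1 → 2 → 4.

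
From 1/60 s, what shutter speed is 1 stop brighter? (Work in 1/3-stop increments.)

1/30s

Shutter speed: 1/60 → 1/50 → 1/40 → 1/30 — 1 stop slower (brighter).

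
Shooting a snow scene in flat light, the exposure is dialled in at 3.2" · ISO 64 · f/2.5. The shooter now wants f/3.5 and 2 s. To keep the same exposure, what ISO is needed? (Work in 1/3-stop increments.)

ISO 200

Aperture: f/2.5 → f/2.8 → f/3.2 → f/3.5 — 1 stop stopped down (darker).
Shutter speed: 3.2 → 2.5 → 2 — 2/3 stop shorter (darker).
Net change so far: 1 2/3 stops darker. Offset with the ISO: 64 → 80 → 100 → 125 → 160 → 200.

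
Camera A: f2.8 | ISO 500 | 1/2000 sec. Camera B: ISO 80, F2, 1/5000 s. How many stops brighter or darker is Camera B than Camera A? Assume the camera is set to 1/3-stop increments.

3 stops darker

Aperture: f/2.8 → f/2.5 → f/2.2 → f/2 — 1 stop larger aperture (brighter).
Shutter speed: 1/2000 → 1/2500 → 1/3200 → 1/4000 → 1/5000 — 1 1/3 stops shorter (darker).
ISO: 500 → 400 → 320 → 250 → 200 → 160 → 125 → 100 → 80 — 2 2/3 stops dropped (darker).
Net: +1 −1 1/3 −2 2/3 = −3 stops.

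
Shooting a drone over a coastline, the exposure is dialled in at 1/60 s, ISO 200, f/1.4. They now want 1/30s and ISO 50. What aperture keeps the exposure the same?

Shutter speed: 1/60 → 1/30 — 1 stop slower (brighter).
ISO: 200 → 100 → 50 — 2 stops dropped (darker).
Net change so far: 1 stop darker. Offset with the aperture: f/1.4 → f/1.0.

f/1.0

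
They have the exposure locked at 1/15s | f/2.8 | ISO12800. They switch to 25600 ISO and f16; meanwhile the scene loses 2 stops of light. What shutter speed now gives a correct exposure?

4 s

Scene light: 2 stops darker.
ISO: 12800 → 25600 — 1 stop higher (brighter).
Aperture: f/2.8 → f/4 → f/5.6 → f/8 → f/11 → f/16 — 5 stops stopped down (darker).
Net so far: 6 stops darker. Shutter speed: 1/15 → 1/8 → 1/4 → 1/2 → 1 → 2 → 4.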